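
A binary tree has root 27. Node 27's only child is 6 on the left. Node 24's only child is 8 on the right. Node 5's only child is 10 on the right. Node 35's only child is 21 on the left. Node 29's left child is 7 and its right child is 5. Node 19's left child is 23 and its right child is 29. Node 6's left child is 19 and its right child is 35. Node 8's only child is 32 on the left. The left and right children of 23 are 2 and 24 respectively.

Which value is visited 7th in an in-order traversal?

In-order visits the left subtree, then the node, then the right subtree.
At 27: go left to 6.
  At 6: go left to 19.
    At 19: go left to 23.
      At 23: go left to 2.
        2 is a leaf — visit 2.
      Visit 23.
      At 23: go right to 24.
        At 24: no left child.
        Visit 24.
        At 24: go right to 8.
          At 8: go left to 32.
            32 is a leaf — visit 32.
          Visit 8.
          At 8: no right child.
    Visit 19.
    At 19: go right to 29.
      At 29: go left to 7.
        7 is a leaf — visit 7.
      Visit 29.
      At 29: go right to 5.
        At 5: no left child.
        Visit 5.
        At 5: go right to 10.
          10 is a leaf — visit 10.
  Visit 6.
  At 6: go right to 35.
    At 35: go left to 21.
      21 is a leaf — visit 21.
    Visit 35.
    At 35: no right child.
Visit 27.
At 27: no right child.
Full in-order sequence: 2, 23, 24, 32, 8, 19, 7, 29, 5, 10, 6, 21, 35, 27.

7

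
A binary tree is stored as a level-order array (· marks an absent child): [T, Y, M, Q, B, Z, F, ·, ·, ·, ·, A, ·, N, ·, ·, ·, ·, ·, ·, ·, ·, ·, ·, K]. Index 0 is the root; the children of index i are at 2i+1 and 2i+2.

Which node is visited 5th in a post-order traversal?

Post-order visits the left subtree, then the right subtree, then the node.
At T: go left to Y.
  At Y: go left to Q.
    Q is a leaf — visit Q.
  At Y: go right to B.
    B is a leaf — visit B.
  Visit Y.
At T: go right to M.
  At M: go left to Z.
    At Z: go left to A.
      At A: no left child.
      At A: go right to K.
        K is a leaf — visit K.
      Visit A.
    At Z: no right child.
    Visit Z.
  At M: go right to F.
    At F: go left to N.
      N is a leaf — visit N.
    At F: no right child.
    Visit F.
  Visit M.
Visit T.
Full post-order sequence: Q, B, Y, K, A, Z, N, F, M, T.

A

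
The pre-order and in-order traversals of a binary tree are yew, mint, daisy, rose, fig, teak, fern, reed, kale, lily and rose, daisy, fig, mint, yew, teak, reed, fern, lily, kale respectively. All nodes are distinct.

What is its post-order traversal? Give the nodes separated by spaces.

The first element of pre-order is the root; it splits in-order into left and right subtrees.
Root yew: left subtree has 4 nodes {rose, daisy, fig, mint}, right has 5 {teak, reed, fern, lily, kale}.
  Root mint: left subtree has 3 nodes {rose, daisy, fig}, right has 0 { }.
    Root daisy: left subtree has 1 node {rose}, right has 1 {fig}.
  Root teak: left subtree has 0 nodes { }, right has 4 {reed, fern, lily, kale}.
    Root fern: left subtree has 1 node {reed}, right has 2 {lily, kale}.
      Root kale: left subtree has 1 node {lily}, right has 0 { }.

rose fig daisy mint reed lily kale fern teak yew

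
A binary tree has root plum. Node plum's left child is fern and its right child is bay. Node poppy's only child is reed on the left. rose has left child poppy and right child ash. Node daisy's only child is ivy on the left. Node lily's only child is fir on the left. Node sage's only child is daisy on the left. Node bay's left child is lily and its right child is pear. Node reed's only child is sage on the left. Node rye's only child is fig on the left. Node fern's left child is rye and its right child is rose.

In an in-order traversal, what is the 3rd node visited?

In-order visits the left subtree, then the node, then the right subtree.
At plum: go left to fern.
  At fern: go left to rye.
    At rye: go left to fig.
      fig is a leaf — visit fig.
    Visit rye.
    At rye: no right child.
  Visit fern.
  At fern: go right to rose.
    At rose: go left to poppy.
      At poppy: go left to reed.
        At reed: go left to sage.
          At sage: go left to daisy.
            At daisy: go left to ivy.
              ivy is a leaf — visit ivy.
            Visit daisy.
            At daisy: no right child.
          Visit sage.
          At sage: no right child.
        Visit reed.
        At reed: no right child.
      Visit poppy.
      At poppy: no right child.
    Visit rose.
    At rose: go right to ash.
      ash is a leaf — visit ash.
Visit plum.
At plum: go right to bay.
  At bay: go left to lily.
    At lily: go left to fir.
      fir is a leaf — visit fir.
    Visit lily.
    At lily: no right child.
  Visit bay.
  At bay: go right to pear.
    pear is a leaf — visit pear.
Full in-order sequence: fig, rye, fern, ivy, daisy, sage, reed, poppy, rose, ash, plum, fir, lily, bay, pear.

fern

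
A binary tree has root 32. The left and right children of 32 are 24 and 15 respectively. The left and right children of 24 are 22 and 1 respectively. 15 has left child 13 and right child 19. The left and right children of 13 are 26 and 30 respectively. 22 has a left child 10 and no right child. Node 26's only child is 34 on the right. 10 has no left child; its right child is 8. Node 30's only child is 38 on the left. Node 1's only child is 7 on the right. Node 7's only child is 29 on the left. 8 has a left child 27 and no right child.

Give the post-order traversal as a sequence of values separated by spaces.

27 8 10 22 29 7 1 24 34 26 38 30 13 19 15 32

Post-order visits the left subtree, then the right subtree, then the node.
At 32: go left to 24.
  At 24: go left to 22.
    At 22: go left to 10.
      At 10: no left child.
      At 10: go right to 8.
        At 8: go left to 27.
          27 is a leaf — visit 27.
        At 8: no right child.
        Visit 8.
      Visit 10.
    At 22: no right child.
    Visit 22.
  At 24: go right to 1.
    At 1: no left child.
    At 1: go right to 7.
      At 7: go left to 29.
        29 is a leaf — visit 29.
      At 7: no right child.
      Visit 7.
    Visit 1.
  Visit 24.
At 32: go right to 15.
  At 15: go left to 13.
    At 13: go left to 26.
      At 26: no left child.
      At 26: go right to 34.
        34 is a leaf — visit 34.
      Visit 26.
    At 13: go right to 30.
      At 30: go left to 38.
        38 is a leaf — visit 38.
      At 30: no right child.
      Visit 30.
    Visit 13.
  At 15: go right to 19.
    19 is a leaf — visit 19.
  Visit 15.
Visit 32.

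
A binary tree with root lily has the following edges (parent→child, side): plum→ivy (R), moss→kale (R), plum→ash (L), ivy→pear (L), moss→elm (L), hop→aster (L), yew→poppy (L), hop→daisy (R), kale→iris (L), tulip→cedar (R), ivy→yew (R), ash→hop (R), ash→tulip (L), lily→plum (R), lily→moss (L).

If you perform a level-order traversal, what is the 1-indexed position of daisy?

15

Level-order visits nodes level by level from the root, left to right within each level.
Level 0: lily
Level 1: moss, plum
Level 2: elm, kale, ash, ivy
Level 3: iris, tulip, hop, pear, yew
Level 4: cedar, aster, daisy, poppy
Full level-order sequence: lily, moss, plum, elm, kale, ash, ivy, iris, tulip, hop, pear, yew, cedar, aster, daisy, poppy.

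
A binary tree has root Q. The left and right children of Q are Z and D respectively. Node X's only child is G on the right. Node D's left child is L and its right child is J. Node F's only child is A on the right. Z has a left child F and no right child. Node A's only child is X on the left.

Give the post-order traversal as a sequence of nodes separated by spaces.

G X A F Z L J D Q

Post-order visits the left subtree, then the right subtree, then the node.
At Q: go left to Z.
  At Z: go left to F.
    At F: no left child.
    At F: go right to A.
      At A: go left to X.
        At X: no left child.
        At X: go right to G.
          G is a leaf — visit G.
        Visit X.
      At A: no right child.
      Visit A.
    Visit F.
  At Z: no right child.
  Visit Z.
At Q: go right to D.
  At D: go left to L.
    L is a leaf — visit L.
  At D: go right to J.
    J is a leaf — visit J.
  Visit D.
Visit Q.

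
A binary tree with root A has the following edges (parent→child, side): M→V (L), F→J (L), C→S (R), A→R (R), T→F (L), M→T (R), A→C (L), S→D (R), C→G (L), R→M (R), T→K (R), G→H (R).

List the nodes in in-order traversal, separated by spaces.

G H C S D A R V M J F T K

In-order visits the left subtree, then the node, then the right subtree.
At A: go left to C.
  At C: go left to G.
    At G: no left child.
    Visit G.
    At G: go right to H.
      H is a leaf — visit H.
  Visit C.
  At C: go right to S.
    At S: no left child.
    Visit S.
    At S: go right to D.
      D is a leaf — visit D.
Visit A.
At A: go right to R.
  At R: no left child.
  Visit R.
  At R: go right to M.
    At M: go left to V.
      V is a leaf — visit V.
    Visit M.
    At M: go right to T.
      At T: go left to F.
        At F: go left to J.
          J is a leaf — visit J.
        Visit F.
        At F: no right child.
      Visit T.
      At T: go right to K.
        K is a leaf — visit K.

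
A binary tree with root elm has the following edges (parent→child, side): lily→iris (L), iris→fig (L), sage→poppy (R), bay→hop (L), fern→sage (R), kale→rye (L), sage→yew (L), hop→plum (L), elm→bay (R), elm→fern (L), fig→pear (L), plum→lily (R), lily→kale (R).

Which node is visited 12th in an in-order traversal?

In-order visits the left subtree, then the node, then the right subtree.
At elm: go left to fern.
  At fern: no left child.
  Visit fern.
  At fern: go right to sage.
    At sage: go left to yew.
      yew is a leaf — visit yew.
    Visit sage.
    At sage: go right to poppy.
      poppy is a leaf — visit poppy.
Visit elm.
At elm: go right to bay.
  At bay: go left to hop.
    At hop: go left to plum.
      At plum: no left child.
      Visit plum.
      At plum: go right to lily.
        At lily: go left to iris.
          At iris: go left to fig.
            At fig: go left to pear.
              pear is a leaf — visit pear.
            Visit fig.
            At fig: no right child.
          Visit iris.
          At iris: no right child.
        Visit lily.
        At lily: go right to kale.
          At kale: go left to rye.
            rye is a leaf — visit rye.
          Visit kale.
          At kale: no right child.
    Visit hop.
    At hop: no right child.
  Visit bay.
  At bay: no right child.
Full in-order sequence: fern, yew, sage, poppy, elm, plum, pear, fig, iris, lily, rye, kale, hop, bay.

kale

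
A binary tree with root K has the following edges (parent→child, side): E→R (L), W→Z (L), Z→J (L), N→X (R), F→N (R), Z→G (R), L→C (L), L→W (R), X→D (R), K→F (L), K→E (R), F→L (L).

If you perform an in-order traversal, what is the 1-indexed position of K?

11

In-order visits the left subtree, then the node, then the right subtree.
At K: go left to F.
  At F: go left to L.
    At L: go left to C.
      C is a leaf — visit C.
    Visit L.
    At L: go right to W.
      At W: go left to Z.
        At Z: go left to J.
          J is a leaf — visit J.
        Visit Z.
        At Z: go right to G.
          G is a leaf — visit G.
      Visit W.
      At W: no right child.
  Visit F.
  At F: go right to N.
    At N: no left child.
    Visit N.
    At N: go right to X.
      At X: no left child.
      Visit X.
      At X: go right to D.
        D is a leaf — visit D.
Visit K.
At K: go right to E.
  At E: go left to R.
    R is a leaf — visit R.
  Visit E.
  At E: no right child.
Full in-order sequence: C, L, J, Z, G, W, F, N, X, D, K, R, E.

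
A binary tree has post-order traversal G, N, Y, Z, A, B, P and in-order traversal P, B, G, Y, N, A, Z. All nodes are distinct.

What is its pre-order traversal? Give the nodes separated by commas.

P, B, A, Y, G, N, Z

The last element of post-order is the root; it splits in-order into left and right subtrees.
Root P: left subtree has 0 nodes { }, right has 6 {B, G, Y, N, A, Z}.
  Root B: left subtree has 0 nodes { }, right has 5 {G, Y, N, A, Z}.
    Root A: left subtree has 3 nodes {G, Y, N}, right has 1 {Z}.
      Root Y: left subtree has 1 node {G}, right has 1 {N}.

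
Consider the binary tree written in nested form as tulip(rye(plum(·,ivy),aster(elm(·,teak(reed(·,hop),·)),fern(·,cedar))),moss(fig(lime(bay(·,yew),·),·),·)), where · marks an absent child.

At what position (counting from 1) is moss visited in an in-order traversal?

In-order visits the left subtree, then the node, then the right subtree.
At tulip: go left to rye.
  At rye: go left to plum.
    At plum: no left child.
    Visit plum.
    At plum: go right to ivy.
      ivy is a leaf — visit ivy.
  Visit rye.
  At rye: go right to aster.
    At aster: go left to elm.
      At elm: no left child.
      Visit elm.
      At elm: go right to teak.
        At teak: go left to reed.
          At reed: no left child.
          Visit reed.
          At reed: go right to hop.
            hop is a leaf — visit hop.
        Visit teak.
        At teak: no right child.
    Visit aster.
    At aster: go right to fern.
      At fern: no left child.
      Visit fern.
      At fern: go right to cedar.
        cedar is a leaf — visit cedar.
Visit tulip.
At tulip: go right to moss.
  At moss: go left to fig.
    At fig: go left to lime.
      At lime: go left to bay.
        At bay: no left child.
        Visit bay.
        At bay: go right to yew.
          yew is a leaf — visit yew.
      Visit lime.
      At lime: no right child.
    Visit fig.
    At fig: no right child.
  Visit moss.
  At moss: no right child.
Full in-order sequence: plum, ivy, rye, elm, reed, hop, teak, aster, fern, cedar, tulip, bay, yew, lime, fig, moss.

16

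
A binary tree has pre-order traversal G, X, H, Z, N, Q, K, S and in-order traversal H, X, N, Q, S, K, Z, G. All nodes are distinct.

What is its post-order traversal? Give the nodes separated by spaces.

H S K Q N Z X G

The first element of pre-order is the root; it splits in-order into left and right subtrees.
Root G: left subtree has 7 nodes {H, X, N, Q, S, K, Z}, right has 0 { }.
  Root X: left subtree has 1 node {H}, right has 5 {N, Q, S, K, Z}.
    Root Z: left subtree has 4 nodes {N, Q, S, K}, right has 0 { }.
      Root N: left subtree has 0 nodes { }, right has 3 {Q, S, K}.
        Root Q: left subtree has 0 nodes { }, right has 2 {S, K}.
          Root K: left subtree has 1 node {S}, right has 0 { }.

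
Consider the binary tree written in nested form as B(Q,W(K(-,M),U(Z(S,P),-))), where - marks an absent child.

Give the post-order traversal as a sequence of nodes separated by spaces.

Post-order visits the left subtree, then the right subtree, then the node.
At B: go left to Q.
  Q is a leaf — visit Q.
At B: go right to W.
  At W: go left to K.
    At K: no left child.
    At K: go right to M.
      M is a leaf — visit M.
    Visit K.
  At W: go right to U.
    At U: go left to Z.
      At Z: go left to S.
        S is a leaf — visit S.
      At Z: go right to P.
        P is a leaf — visit P.
      Visit Z.
    At U: no right child.
    Visit U.
  Visit W.
Visit B.

Q M K S P Z U W B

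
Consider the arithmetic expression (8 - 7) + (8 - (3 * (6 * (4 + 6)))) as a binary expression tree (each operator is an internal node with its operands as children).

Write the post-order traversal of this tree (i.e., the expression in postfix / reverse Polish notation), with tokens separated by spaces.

8 7 - 8 3 6 4 6 + * * - +

Post-order on an expression tree gives postfix notation: for each operator, emit left operand, right operand, then the operator.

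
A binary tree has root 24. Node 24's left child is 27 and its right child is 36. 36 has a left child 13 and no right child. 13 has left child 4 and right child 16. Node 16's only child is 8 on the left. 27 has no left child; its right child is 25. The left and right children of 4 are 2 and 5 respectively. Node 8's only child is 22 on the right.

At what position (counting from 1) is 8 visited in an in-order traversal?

8

In-order visits the left subtree, then the node, then the right subtree.
At 24: go left to 27.
  At 27: no left child.
  Visit 27.
  At 27: go right to 25.
    25 is a leaf — visit 25.
Visit 24.
At 24: go right to 36.
  At 36: go left to 13.
    At 13: go left to 4.
      At 4: go left to 2.
        2 is a leaf — visit 2.
      Visit 4.
      At 4: go right to 5.
        5 is a leaf — visit 5.
    Visit 13.
    At 13: go right to 16.
      At 16: go left to 8.
        At 8: no left child.
        Visit 8.
        At 8: go right to 22.
          22 is a leaf — visit 22.
      Visit 16.
      At 16: no right child.
  Visit 36.
  At 36: no right child.
Full in-order sequence: 27, 25, 24, 2, 4, 5, 13, 8, 22, 16, 36.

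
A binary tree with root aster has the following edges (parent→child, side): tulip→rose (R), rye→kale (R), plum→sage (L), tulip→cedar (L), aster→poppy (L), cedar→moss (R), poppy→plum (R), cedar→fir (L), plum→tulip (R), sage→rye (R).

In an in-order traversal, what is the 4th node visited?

In-order visits the left subtree, then the node, then the right subtree.
At aster: go left to poppy.
  At poppy: no left child.
  Visit poppy.
  At poppy: go right to plum.
    At plum: go left to sage.
      At sage: no left child.
      Visit sage.
      At sage: go right to rye.
        At rye: no left child.
        Visit rye.
        At rye: go right to kale.
          kale is a leaf — visit kale.
    Visit plum.
    At plum: go right to tulip.
      At tulip: go left to cedar.
        At cedar: go left to fir.
          fir is a leaf — visit fir.
        Visit cedar.
        At cedar: go right to moss.
          moss is a leaf — visit moss.
      Visit tulip.
      At tulip: go right to rose.
        rose is a leaf — visit rose.
Visit aster.
At aster: no right child.
Full in-order sequence: poppy, sage, rye, kale, plum, fir, cedar, moss, tulip, rose, aster.

kale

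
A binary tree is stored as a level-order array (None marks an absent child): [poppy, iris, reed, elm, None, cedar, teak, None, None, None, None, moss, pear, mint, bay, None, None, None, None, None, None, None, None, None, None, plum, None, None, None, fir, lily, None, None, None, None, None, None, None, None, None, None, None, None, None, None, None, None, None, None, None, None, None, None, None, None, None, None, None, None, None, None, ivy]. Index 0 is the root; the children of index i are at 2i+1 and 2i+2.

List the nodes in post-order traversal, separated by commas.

elm, iris, moss, plum, pear, cedar, mint, fir, ivy, lily, bay, teak, reed, poppy

Post-order visits the left subtree, then the right subtree, then the node.
At poppy: go left to iris.
  At iris: go left to elm.
    elm is a leaf — visit elm.
  At iris: no right child.
  Visit iris.
At poppy: go right to reed.
  At reed: go left to cedar.
    At cedar: go left to moss.
      moss is a leaf — visit moss.
    At cedar: go right to pear.
      At pear: go left to plum.
        plum is a leaf — visit plum.
      At pear: no right child.
      Visit pear.
    Visit cedar.
  At reed: go right to teak.
    At teak: go left to mint.
      mint is a leaf — visit mint.
    At teak: go right to bay.
      At bay: go left to fir.
        fir is a leaf — visit fir.
      At bay: go right to lily.
        At lily: go left to ivy.
          ivy is a leaf — visit ivy.
        At lily: no right child.
        Visit lily.
      Visit bay.
    Visit teak.
  Visit reed.
Visit poppy.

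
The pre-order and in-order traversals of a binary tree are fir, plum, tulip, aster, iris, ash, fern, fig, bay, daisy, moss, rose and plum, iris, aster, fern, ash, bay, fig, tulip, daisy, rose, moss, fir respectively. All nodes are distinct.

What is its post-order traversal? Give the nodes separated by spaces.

iris fern bay fig ash aster rose moss daisy tulip plum fir

The first element of pre-order is the root; it splits in-order into left and right subtrees.
Root fir: left subtree has 11 nodes {plum, iris, aster, fern, ash, bay, fig, tulip, daisy, rose, moss}, right has 0 { }.
  Root plum: left subtree has 0 nodes { }, right has 10 {iris, aster, fern, ash, bay, fig, tulip, daisy, rose, moss}.
    Root tulip: left subtree has 6 nodes {iris, aster, fern, ash, bay, fig}, right has 3 {daisy, rose, moss}.
      Root aster: left subtree has 1 node {iris}, right has 4 {fern, ash, bay, fig}.
        Root ash: left subtree has 1 node {fern}, right has 2 {bay, fig}.
          Root fig: left subtree has 1 node {bay}, right has 0 { }.
      Root daisy: left subtree has 0 nodes { }, right has 2 {rose, moss}.
        Root moss: left subtree has 1 node {rose}, right has 0 { }.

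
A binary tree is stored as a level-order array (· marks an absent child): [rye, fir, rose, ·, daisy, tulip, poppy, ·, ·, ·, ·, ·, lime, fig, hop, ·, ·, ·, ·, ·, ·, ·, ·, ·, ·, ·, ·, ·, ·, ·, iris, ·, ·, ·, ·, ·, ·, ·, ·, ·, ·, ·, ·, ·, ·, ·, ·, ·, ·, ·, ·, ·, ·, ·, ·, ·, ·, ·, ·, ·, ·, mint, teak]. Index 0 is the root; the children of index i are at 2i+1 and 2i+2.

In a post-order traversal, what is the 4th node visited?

tulip

Post-order visits the left subtree, then the right subtree, then the node.
At rye: go left to fir.
  At fir: no left child.
  At fir: go right to daisy.
    daisy is a leaf — visit daisy.
  Visit fir.
At rye: go right to rose.
  At rose: go left to tulip.
    At tulip: no left child.
    At tulip: go right to lime.
      lime is a leaf — visit lime.
    Visit tulip.
  At rose: go right to poppy.
    At poppy: go left to fig.
      fig is a leaf — visit fig.
    At poppy: go right to hop.
      At hop: no left child.
      At hop: go right to iris.
        At iris: go left to mint.
          mint is a leaf — visit mint.
        At iris: go right to teak.
          teak is a leaf — visit teak.
        Visit iris.
      Visit hop.
    Visit poppy.
  Visit rose.
Visit rye.
Full post-order sequence: daisy, fir, lime, tulip, fig, mint, teak, iris, hop, poppy, rose, rye.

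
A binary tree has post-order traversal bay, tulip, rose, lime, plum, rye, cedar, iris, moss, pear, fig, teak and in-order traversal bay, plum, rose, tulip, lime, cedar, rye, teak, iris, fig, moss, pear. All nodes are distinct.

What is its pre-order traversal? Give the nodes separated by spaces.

teak cedar plum bay lime rose tulip rye fig iris pear moss

The last element of post-order is the root; it splits in-order into left and right subtrees.
Root teak: left subtree has 7 nodes {bay, plum, rose, tulip, lime, cedar, rye}, right has 4 {iris, fig, moss, pear}.
  Root cedar: left subtree has 5 nodes {bay, plum, rose, tulip, lime}, right has 1 {rye}.
    Root plum: left subtree has 1 node {bay}, right has 3 {rose, tulip, lime}.
      Root lime: left subtree has 2 nodes {rose, tulip}, right has 0 { }.
        Root rose: left subtree has 0 nodes { }, right has 1 {tulip}.
  Root fig: left subtree has 1 node {iris}, right has 2 {moss, pear}.
    Root pear: left subtree has 1 node {moss}, right has 0 { }.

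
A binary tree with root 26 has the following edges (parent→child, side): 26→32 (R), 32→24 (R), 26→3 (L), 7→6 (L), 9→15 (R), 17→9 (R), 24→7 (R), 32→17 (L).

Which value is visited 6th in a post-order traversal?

7

Post-order visits the left subtree, then the right subtree, then the node.
At 26: go left to 3.
  3 is a leaf — visit 3.
At 26: go right to 32.
  At 32: go left to 17.
    At 17: no left child.
    At 17: go right to 9.
      At 9: no left child.
      At 9: go right to 15.
        15 is a leaf — visit 15.
      Visit 9.
    Visit 17.
  At 32: go right to 24.
    At 24: no left child.
    At 24: go right to 7.
      At 7: go left to 6.
        6 is a leaf — visit 6.
      At 7: no right child.
      Visit 7.
    Visit 24.
  Visit 32.
Visit 26.
Full post-order sequence: 3, 15, 9, 17, 6, 7, 24, 32, 26.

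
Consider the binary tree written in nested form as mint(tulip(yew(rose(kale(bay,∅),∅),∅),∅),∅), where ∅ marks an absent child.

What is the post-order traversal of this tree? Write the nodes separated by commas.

Post-order visits the left subtree, then the right subtree, then the node.
At mint: go left to tulip.
  At tulip: go left to yew.
    At yew: go left to rose.
      At rose: go left to kale.
        At kale: go left to bay.
          bay is a leaf — visit bay.
        At kale: no right child.
        Visit kale.
      At rose: no right child.
      Visit rose.
    At yew: no right child.
    Visit yew.
  At tulip: no right child.
  Visit tulip.
At mint: no right child.
Visit mint.

bay, kale, rose, yew, tulip, mint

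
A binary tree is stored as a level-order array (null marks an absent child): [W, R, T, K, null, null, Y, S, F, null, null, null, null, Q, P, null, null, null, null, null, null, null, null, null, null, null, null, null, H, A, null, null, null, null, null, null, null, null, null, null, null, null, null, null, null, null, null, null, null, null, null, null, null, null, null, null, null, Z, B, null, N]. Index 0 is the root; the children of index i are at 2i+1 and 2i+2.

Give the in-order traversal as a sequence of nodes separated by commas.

In-order visits the left subtree, then the node, then the right subtree.
At W: go left to R.
  At R: go left to K.
    At K: go left to S.
      S is a leaf — visit S.
    Visit K.
    At K: go right to F.
      F is a leaf — visit F.
  Visit R.
  At R: no right child.
Visit W.
At W: go right to T.
  At T: no left child.
  Visit T.
  At T: go right to Y.
    At Y: go left to Q.
      At Q: no left child.
      Visit Q.
      At Q: go right to H.
        At H: go left to Z.
          Z is a leaf — visit Z.
        Visit H.
        At H: go right to B.
          B is a leaf — visit B.
    Visit Y.
    At Y: go right to P.
      At P: go left to A.
        At A: no left child.
        Visit A.
        At A: go right to N.
          N is a leaf — visit N.
      Visit P.
      At P: no right child.

S, K, F, R, W, T, Q, Z, H, B, Y, A, N, P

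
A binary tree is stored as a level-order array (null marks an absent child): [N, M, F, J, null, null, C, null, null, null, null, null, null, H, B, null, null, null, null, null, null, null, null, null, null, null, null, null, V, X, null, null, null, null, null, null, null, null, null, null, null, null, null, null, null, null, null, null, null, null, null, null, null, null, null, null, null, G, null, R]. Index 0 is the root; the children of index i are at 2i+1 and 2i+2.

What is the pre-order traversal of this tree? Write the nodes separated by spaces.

Pre-order visits the node, then its left subtree, then its right subtree.
Visit N.
At N: go left to M.
  Visit M.
  At M: go left to J.
    J is a leaf — visit J.
  At M: no right child.
At N: go right to F.
  Visit F.
  At F: no left child.
  At F: go right to C.
    Visit C.
    At C: go left to H.
      Visit H.
      At H: no left child.
      At H: go right to V.
        Visit V.
        At V: go left to G.
          G is a leaf — visit G.
        At V: no right child.
    At C: go right to B.
      Visit B.
      At B: go left to X.
        Visit X.
        At X: go left to R.
          R is a leaf — visit R.
        At X: no right child.
      At B: no right child.

N M J F C H V G B X R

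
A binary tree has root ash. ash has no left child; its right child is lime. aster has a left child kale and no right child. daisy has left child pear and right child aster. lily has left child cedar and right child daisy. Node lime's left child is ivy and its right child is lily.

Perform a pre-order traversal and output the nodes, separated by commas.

ash, lime, ivy, lily, cedar, daisy, pear, aster, kale

Pre-order visits the node, then its left subtree, then its right subtree.
Visit ash.
At ash: no left child.
At ash: go right to lime.
  Visit lime.
  At lime: go left to ivy.
    ivy is a leaf — visit ivy.
  At lime: go right to lily.
    Visit lily.
    At lily: go left to cedar.
      cedar is a leaf — visit cedar.
    At lily: go right to daisy.
      Visit daisy.
      At daisy: go left to pear.
        pear is a leaf — visit pear.
      At daisy: go right to aster.
        Visit aster.
        At aster: go left to kale.
          kale is a leaf — visit kale.
        At aster: no right child.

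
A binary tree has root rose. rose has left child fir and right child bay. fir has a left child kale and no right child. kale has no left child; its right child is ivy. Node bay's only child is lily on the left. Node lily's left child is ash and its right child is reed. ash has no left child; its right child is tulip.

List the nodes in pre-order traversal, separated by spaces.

rose fir kale ivy bay lily ash tulip reed

Pre-order visits the node, then its left subtree, then its right subtree.
Visit rose.
At rose: go left to fir.
  Visit fir.
  At fir: go left to kale.
    Visit kale.
    At kale: no left child.
    At kale: go right to ivy.
      ivy is a leaf — visit ivy.
  At fir: no right child.
At rose: go right to bay.
  Visit bay.
  At bay: go left to lily.
    Visit lily.
    At lily: go left to ash.
      Visit ash.
      At ash: no left child.
      At ash: go right to tulip.
        tulip is a leaf — visit tulip.
    At lily: go right to reed.
      reed is a leaf — visit reed.
  At bay: no right child.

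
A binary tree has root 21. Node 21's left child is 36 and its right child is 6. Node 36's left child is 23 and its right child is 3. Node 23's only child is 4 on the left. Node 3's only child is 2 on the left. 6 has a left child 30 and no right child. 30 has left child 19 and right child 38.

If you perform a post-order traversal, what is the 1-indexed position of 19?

Post-order visits the left subtree, then the right subtree, then the node.
At 21: go left to 36.
  At 36: go left to 23.
    At 23: go left to 4.
      4 is a leaf — visit 4.
    At 23: no right child.
    Visit 23.
  At 36: go right to 3.
    At 3: go left to 2.
      2 is a leaf — visit 2.
    At 3: no right child.
    Visit 3.
  Visit 36.
At 21: go right to 6.
  At 6: go left to 30.
    At 30: go left to 19.
      19 is a leaf — visit 19.
    At 30: go right to 38.
      38 is a leaf — visit 38.
    Visit 30.
  At 6: no right child.
  Visit 6.
Visit 21.
Full post-order sequence: 4, 23, 2, 3, 36, 19, 38, 30, 6, 21.

6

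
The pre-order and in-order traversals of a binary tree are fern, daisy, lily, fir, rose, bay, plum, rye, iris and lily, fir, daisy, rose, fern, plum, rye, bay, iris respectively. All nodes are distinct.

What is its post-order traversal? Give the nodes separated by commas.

fir, lily, rose, daisy, rye, plum, iris, bay, fern

The first element of pre-order is the root; it splits in-order into left and right subtrees.
Root fern: left subtree has 4 nodes {lily, fir, daisy, rose}, right has 4 {plum, rye, bay, iris}.
  Root daisy: left subtree has 2 nodes {lily, fir}, right has 1 {rose}.
    Root lily: left subtree has 0 nodes { }, right has 1 {fir}.
  Root bay: left subtree has 2 nodes {plum, rye}, right has 1 {iris}.
    Root plum: left subtree has 0 nodes { }, right has 1 {rye}.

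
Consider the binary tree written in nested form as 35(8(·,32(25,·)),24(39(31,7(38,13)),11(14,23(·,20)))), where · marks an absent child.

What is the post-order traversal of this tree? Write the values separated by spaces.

Post-order visits the left subtree, then the right subtree, then the node.
At 35: go left to 8.
  At 8: no left child.
  At 8: go right to 32.
    At 32: go left to 25.
      25 is a leaf — visit 25.
    At 32: no right child.
    Visit 32.
  Visit 8.
At 35: go right to 24.
  At 24: go left to 39.
    At 39: go left to 31.
      31 is a leaf — visit 31.
    At 39: go right to 7.
      At 7: go left to 38.
        38 is a leaf — visit 38.
      At 7: go right to 13.
        13 is a leaf — visit 13.
      Visit 7.
    Visit 39.
  At 24: go right to 11.
    At 11: go left to 14.
      14 is a leaf — visit 14.
    At 11: go right to 23.
      At 23: no left child.
      At 23: go right to 20.
        20 is a leaf — visit 20.
      Visit 23.
    Visit 11.
  Visit 24.
Visit 35.

25 32 8 31 38 13 7 39 14 20 23 11 24 35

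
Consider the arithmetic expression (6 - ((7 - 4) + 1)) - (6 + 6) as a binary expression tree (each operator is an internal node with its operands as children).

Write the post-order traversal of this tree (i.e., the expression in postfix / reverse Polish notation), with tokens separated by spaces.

6 7 4 - 1 + - 6 6 + -

Post-order on an expression tree gives postfix notation: for each operator, emit left operand, right operand, then the operator.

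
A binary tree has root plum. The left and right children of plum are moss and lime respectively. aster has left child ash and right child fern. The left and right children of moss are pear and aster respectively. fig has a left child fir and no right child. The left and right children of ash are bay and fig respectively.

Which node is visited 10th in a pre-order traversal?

Pre-order visits the node, then its left subtree, then its right subtree.
Visit plum.
At plum: go left to moss.
  Visit moss.
  At moss: go left to pear.
    pear is a leaf — visit pear.
  At moss: go right to aster.
    Visit aster.
    At aster: go left to ash.
      Visit ash.
      At ash: go left to bay.
        bay is a leaf — visit bay.
      At ash: go right to fig.
        Visit fig.
        At fig: go left to fir.
          fir is a leaf — visit fir.
        At fig: no right child.
    At aster: go right to fern.
      fern is a leaf — visit fern.
At plum: go right to lime.
  lime is a leaf — visit lime.
Full pre-order sequence: plum, moss, pear, aster, ash, bay, fig, fir, fern, lime.

lime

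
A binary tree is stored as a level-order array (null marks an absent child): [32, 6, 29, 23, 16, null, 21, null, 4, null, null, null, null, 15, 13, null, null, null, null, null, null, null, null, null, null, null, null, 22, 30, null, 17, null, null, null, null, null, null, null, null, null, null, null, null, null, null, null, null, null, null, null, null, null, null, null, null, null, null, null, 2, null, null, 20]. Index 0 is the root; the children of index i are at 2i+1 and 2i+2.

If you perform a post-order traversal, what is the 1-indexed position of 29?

Post-order visits the left subtree, then the right subtree, then the node.
At 32: go left to 6.
  At 6: go left to 23.
    At 23: no left child.
    At 23: go right to 4.
      4 is a leaf — visit 4.
    Visit 23.
  At 6: go right to 16.
    16 is a leaf — visit 16.
  Visit 6.
At 32: go right to 29.
  At 29: no left child.
  At 29: go right to 21.
    At 21: go left to 15.
      At 15: go left to 22.
        22 is a leaf — visit 22.
      At 15: go right to 30.
        At 30: no left child.
        At 30: go right to 2.
          2 is a leaf — visit 2.
        Visit 30.
      Visit 15.
    At 21: go right to 13.
      At 13: no left child.
      At 13: go right to 17.
        At 17: go left to 20.
          20 is a leaf — visit 20.
        At 17: no right child.
        Visit 17.
      Visit 13.
    Visit 21.
  Visit 29.
Visit 32.
Full post-order sequence: 4, 23, 16, 6, 22, 2, 30, 15, 20, 17, 13, 21, 29, 32.

13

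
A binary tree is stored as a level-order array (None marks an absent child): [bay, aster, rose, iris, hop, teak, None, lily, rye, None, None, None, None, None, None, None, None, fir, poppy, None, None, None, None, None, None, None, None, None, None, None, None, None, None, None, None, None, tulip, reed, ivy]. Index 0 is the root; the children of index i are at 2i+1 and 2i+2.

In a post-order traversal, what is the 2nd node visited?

tulip

Post-order visits the left subtree, then the right subtree, then the node.
At bay: go left to aster.
  At aster: go left to iris.
    At iris: go left to lily.
      lily is a leaf — visit lily.
    At iris: go right to rye.
      At rye: go left to fir.
        At fir: no left child.
        At fir: go right to tulip.
          tulip is a leaf — visit tulip.
        Visit fir.
      At rye: go right to poppy.
        At poppy: go left to reed.
          reed is a leaf — visit reed.
        At poppy: go right to ivy.
          ivy is a leaf — visit ivy.
        Visit poppy.
      Visit rye.
    Visit iris.
  At aster: go right to hop.
    hop is a leaf — visit hop.
  Visit aster.
At bay: go right to rose.
  At rose: go left to teak.
    teak is a leaf — visit teak.
  At rose: no right child.
  Visit rose.
Visit bay.
Full post-order sequence: lily, tulip, fir, reed, ivy, poppy, rye, iris, hop, aster, teak, rose, bay.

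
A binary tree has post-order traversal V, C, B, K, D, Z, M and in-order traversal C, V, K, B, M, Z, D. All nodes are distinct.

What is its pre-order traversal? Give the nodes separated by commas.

The last element of post-order is the root; it splits in-order into left and right subtrees.
Root M: left subtree has 4 nodes {C, V, K, B}, right has 2 {Z, D}.
  Root K: left subtree has 2 nodes {C, V}, right has 1 {B}.
    Root C: left subtree has 0 nodes { }, right has 1 {V}.
  Root Z: left subtree has 0 nodes { }, right has 1 {D}.

M, K, C, V, B, Z, D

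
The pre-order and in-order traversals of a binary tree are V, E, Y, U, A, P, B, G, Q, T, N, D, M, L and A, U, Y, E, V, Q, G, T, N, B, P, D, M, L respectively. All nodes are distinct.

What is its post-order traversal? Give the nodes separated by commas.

The first element of pre-order is the root; it splits in-order into left and right subtrees.
Root V: left subtree has 4 nodes {A, U, Y, E}, right has 9 {Q, G, T, N, B, P, D, M, L}.
  Root E: left subtree has 3 nodes {A, U, Y}, right has 0 { }.
    Root Y: left subtree has 2 nodes {A, U}, right has 0 { }.
      Root U: left subtree has 1 node {A}, right has 0 { }.
  Root P: left subtree has 5 nodes {Q, G, T, N, B}, right has 3 {D, M, L}.
    Root B: left subtree has 4 nodes {Q, G, T, N}, right has 0 { }.
      Root G: left subtree has 1 node {Q}, right has 2 {T, N}.
        Root T: left subtree has 0 nodes { }, right has 1 {N}.
    Root D: left subtree has 0 nodes { }, right has 2 {M, L}.
      Root M: left subtree has 0 nodes { }, right has 1 {L}.

A, U, Y, E, Q, N, T, G, B, L, M, D, P, V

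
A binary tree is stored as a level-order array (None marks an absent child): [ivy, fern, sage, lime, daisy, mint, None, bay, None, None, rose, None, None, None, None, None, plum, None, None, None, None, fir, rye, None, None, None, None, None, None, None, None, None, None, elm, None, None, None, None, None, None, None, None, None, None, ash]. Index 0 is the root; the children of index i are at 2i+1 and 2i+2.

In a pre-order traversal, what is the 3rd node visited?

lime

Pre-order visits the node, then its left subtree, then its right subtree.
Visit ivy.
At ivy: go left to fern.
  Visit fern.
  At fern: go left to lime.
    Visit lime.
    At lime: go left to bay.
      Visit bay.
      At bay: no left child.
      At bay: go right to plum.
        Visit plum.
        At plum: go left to elm.
          elm is a leaf — visit elm.
        At plum: no right child.
    At lime: no right child.
  At fern: go right to daisy.
    Visit daisy.
    At daisy: no left child.
    At daisy: go right to rose.
      Visit rose.
      At rose: go left to fir.
        Visit fir.
        At fir: no left child.
        At fir: go right to ash.
          ash is a leaf — visit ash.
      At rose: go right to rye.
        rye is a leaf — visit rye.
At ivy: go right to sage.
  Visit sage.
  At sage: go left to mint.
    mint is a leaf — visit mint.
  At sage: no right child.
Full pre-order sequence: ivy, fern, lime, bay, plum, elm, daisy, rose, fir, ash, rye, sage, mint.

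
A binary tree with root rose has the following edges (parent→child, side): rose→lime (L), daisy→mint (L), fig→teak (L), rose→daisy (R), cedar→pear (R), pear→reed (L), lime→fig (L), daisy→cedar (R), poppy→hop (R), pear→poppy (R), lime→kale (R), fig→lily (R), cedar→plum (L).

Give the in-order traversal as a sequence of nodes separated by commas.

In-order visits the left subtree, then the node, then the right subtree.
At rose: go left to lime.
  At lime: go left to fig.
    At fig: go left to teak.
      teak is a leaf — visit teak.
    Visit fig.
    At fig: go right to lily.
      lily is a leaf — visit lily.
  Visit lime.
  At lime: go right to kale.
    kale is a leaf — visit kale.
Visit rose.
At rose: go right to daisy.
  At daisy: go left to mint.
    mint is a leaf — visit mint.
  Visit daisy.
  At daisy: go right to cedar.
    At cedar: go left to plum.
      plum is a leaf — visit plum.
    Visit cedar.
    At cedar: go right to pear.
      At pear: go left to reed.
        reed is a leaf — visit reed.
      Visit pear.
      At pear: go right to poppy.
        At poppy: no left child.
        Visit poppy.
        At poppy: go right to hop.
          hop is a leaf — visit hop.

teak, fig, lily, lime, kale, rose, mint, daisy, plum, cedar, reed, pear, poppy, hop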